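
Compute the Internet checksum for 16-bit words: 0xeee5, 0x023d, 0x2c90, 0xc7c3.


Sum all words (with carry folding):
+ 0xeee5 = 0xeee5
+ 0x023d = 0xf122
+ 0x2c90 = 0x1db3
+ 0xc7c3 = 0xe576
One's complement: ~0xe576
Checksum = 0x1a89


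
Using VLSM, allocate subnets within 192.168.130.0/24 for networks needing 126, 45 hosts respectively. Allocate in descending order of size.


126 hosts -> /25 (126 usable): 192.168.130.0/25
45 hosts -> /26 (62 usable): 192.168.130.128/26
Allocation: 192.168.130.0/25 (126 hosts, 126 usable); 192.168.130.128/26 (45 hosts, 62 usable)


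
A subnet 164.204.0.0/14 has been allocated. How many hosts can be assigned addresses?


Host bits = 32 - 14 = 18
Total addresses = 2^18 = 262144
Usable = total - 2 (network and broadcast)
Usable hosts: 262142


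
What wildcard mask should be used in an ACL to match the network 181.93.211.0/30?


Subnet mask: 255.255.255.252
Wildcard = 255.255.255.255 - subnet mask
255 - 255 = 0
255 - 255 = 0
255 - 255 = 0
255 - 252 = 3
Wildcard: 0.0.0.3


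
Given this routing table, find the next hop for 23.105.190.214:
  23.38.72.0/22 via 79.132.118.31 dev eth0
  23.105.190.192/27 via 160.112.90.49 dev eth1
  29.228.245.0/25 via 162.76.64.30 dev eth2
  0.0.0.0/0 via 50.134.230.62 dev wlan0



Longest prefix match for 23.105.190.214:
  /22 23.38.72.0: no
  /27 23.105.190.192: MATCH
  /25 29.228.245.0: no
  /0 0.0.0.0: MATCH
Selected: next-hop 160.112.90.49 via eth1 (matched /27)


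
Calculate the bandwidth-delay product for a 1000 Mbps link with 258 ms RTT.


BDP = bandwidth * RTT
= 1000 Mbps * 258 ms
= 1000 * 1e6 * 258 / 1000 bits
= 258000000 bits
= 32250000 bytes
= 31494.1406 KB
BDP = 258000000 bits (32250000 bytes)


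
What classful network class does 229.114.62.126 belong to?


First octet: 229
Binary: 11100101
1110xxxx -> Class D (224-239)
Class D (multicast), default mask N/A


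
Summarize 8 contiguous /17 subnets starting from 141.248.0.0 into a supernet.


Original prefix: /17
Number of subnets: 8 = 2^3
New prefix = 17 - 3 = 14
Supernet: 141.248.0.0/14


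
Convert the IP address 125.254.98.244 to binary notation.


125 = 01111101
254 = 11111110
98 = 01100010
244 = 11110100
Binary: 01111101.11111110.01100010.11110100


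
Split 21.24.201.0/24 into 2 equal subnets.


New prefix = 24 + 1 = 25
Each subnet has 128 addresses
  21.24.201.0/25
  21.24.201.128/25
Subnets: 21.24.201.0/25, 21.24.201.128/25


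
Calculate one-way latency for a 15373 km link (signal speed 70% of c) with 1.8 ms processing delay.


Speed = 0.7 * 3e5 km/s = 210000 km/s
Propagation delay = 15373 / 210000 = 0.0732 s = 73.2048 ms
Processing delay = 1.8 ms
Total one-way latency = 75.0048 ms


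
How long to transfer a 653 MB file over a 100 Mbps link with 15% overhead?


Effective throughput = 100 * (1 - 15/100) = 85 Mbps
File size in Mb = 653 * 8 = 5224 Mb
Time = 5224 / 85
Time = 61.4588 seconds


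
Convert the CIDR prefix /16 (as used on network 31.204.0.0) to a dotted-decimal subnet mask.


/16 means 16 network bits, 16 host bits
Binary: 11111111111111110000000000000000
Mask: 255.255.0.0


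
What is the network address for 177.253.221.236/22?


IP:   10110001.11111101.11011101.11101100
Mask: 11111111.11111111.11111100.00000000
AND operation:
Net:  10110001.11111101.11011100.00000000
Network: 177.253.220.0/22


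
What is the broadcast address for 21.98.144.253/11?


Network: 21.96.0.0/11
Host bits = 21
Set all host bits to 1:
Broadcast: 21.127.255.255


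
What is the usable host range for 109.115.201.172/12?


Network: 109.112.0.0
Broadcast: 109.127.255.255
First usable = network + 1
Last usable = broadcast - 1
Range: 109.112.0.1 to 109.127.255.254


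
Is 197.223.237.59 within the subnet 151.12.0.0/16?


Subnet network: 151.12.0.0
Test IP AND mask: 197.223.0.0
No, 197.223.237.59 is not in 151.12.0.0/16


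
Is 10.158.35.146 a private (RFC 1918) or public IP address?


RFC 1918 private ranges:
  10.0.0.0/8 (10.0.0.0 - 10.255.255.255)
  172.16.0.0/12 (172.16.0.0 - 172.31.255.255)
  192.168.0.0/16 (192.168.0.0 - 192.168.255.255)
Private (in 10.0.0.0/8)


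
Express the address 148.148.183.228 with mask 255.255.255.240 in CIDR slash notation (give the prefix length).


Binary: 11111111.11111111.11111111.11110000
Count leading 1s
Prefix: /28


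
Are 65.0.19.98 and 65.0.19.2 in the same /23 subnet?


Mask: 255.255.254.0
65.0.19.98 AND mask = 65.0.18.0
65.0.19.2 AND mask = 65.0.18.0
Yes, same subnet (65.0.18.0)


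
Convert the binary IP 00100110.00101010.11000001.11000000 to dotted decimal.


00100110 = 38
00101010 = 42
11000001 = 193
11000000 = 192
IP: 38.42.193.192


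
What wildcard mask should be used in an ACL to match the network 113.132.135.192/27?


Subnet mask: 255.255.255.224
Wildcard = 255.255.255.255 - subnet mask
255 - 255 = 0
255 - 255 = 0
255 - 255 = 0
255 - 224 = 31
Wildcard: 0.0.0.31


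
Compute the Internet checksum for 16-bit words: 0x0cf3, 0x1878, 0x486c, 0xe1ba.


Sum all words (with carry folding):
+ 0x0cf3 = 0x0cf3
+ 0x1878 = 0x256b
+ 0x486c = 0x6dd7
+ 0xe1ba = 0x4f92
One's complement: ~0x4f92
Checksum = 0xb06d


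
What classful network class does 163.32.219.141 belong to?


First octet: 163
Binary: 10100011
10xxxxxx -> Class B (128-191)
Class B, default mask 255.255.0.0 (/16)


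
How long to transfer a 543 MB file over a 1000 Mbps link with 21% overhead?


Effective throughput = 1000 * (1 - 21/100) = 790 Mbps
File size in Mb = 543 * 8 = 4344 Mb
Time = 4344 / 790
Time = 5.4987 seconds


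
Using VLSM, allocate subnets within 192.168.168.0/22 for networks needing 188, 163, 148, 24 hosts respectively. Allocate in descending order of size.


188 hosts -> /24 (254 usable): 192.168.168.0/24
163 hosts -> /24 (254 usable): 192.168.169.0/24
148 hosts -> /24 (254 usable): 192.168.170.0/24
24 hosts -> /27 (30 usable): 192.168.171.0/27
Allocation: 192.168.168.0/24 (188 hosts, 254 usable); 192.168.169.0/24 (163 hosts, 254 usable); 192.168.170.0/24 (148 hosts, 254 usable); 192.168.171.0/27 (24 hosts, 30 usable)


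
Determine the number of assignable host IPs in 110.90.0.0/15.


Host bits = 32 - 15 = 17
Total addresses = 2^17 = 131072
Usable = total - 2 (network and broadcast)
Usable hosts: 131070


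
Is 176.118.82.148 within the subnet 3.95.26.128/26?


Subnet network: 3.95.26.128
Test IP AND mask: 176.118.82.128
No, 176.118.82.148 is not in 3.95.26.128/26


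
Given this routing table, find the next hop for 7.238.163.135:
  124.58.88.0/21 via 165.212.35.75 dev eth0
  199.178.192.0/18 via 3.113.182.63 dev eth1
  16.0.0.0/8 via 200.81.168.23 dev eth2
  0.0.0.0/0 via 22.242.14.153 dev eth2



Longest prefix match for 7.238.163.135:
  /21 124.58.88.0: no
  /18 199.178.192.0: no
  /8 16.0.0.0: no
  /0 0.0.0.0: MATCH
Selected: next-hop 22.242.14.153 via eth2 (matched /0)


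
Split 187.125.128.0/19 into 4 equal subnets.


New prefix = 19 + 2 = 21
Each subnet has 2048 addresses
  187.125.128.0/21
  187.125.136.0/21
  187.125.144.0/21
  187.125.152.0/21
Subnets: 187.125.128.0/21, 187.125.136.0/21, 187.125.144.0/21, 187.125.152.0/21


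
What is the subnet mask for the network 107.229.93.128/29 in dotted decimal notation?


/29 means 29 network bits, 3 host bits
Binary: 11111111111111111111111111111000
Mask: 255.255.255.248


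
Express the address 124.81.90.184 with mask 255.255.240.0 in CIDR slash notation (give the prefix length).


Binary: 11111111.11111111.11110000.00000000
Count leading 1s
Prefix: /20


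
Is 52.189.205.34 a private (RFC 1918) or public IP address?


RFC 1918 private ranges:
  10.0.0.0/8 (10.0.0.0 - 10.255.255.255)
  172.16.0.0/12 (172.16.0.0 - 172.31.255.255)
  192.168.0.0/16 (192.168.0.0 - 192.168.255.255)
Public (not in any RFC 1918 range)


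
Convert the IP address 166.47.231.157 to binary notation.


166 = 10100110
47 = 00101111
231 = 11100111
157 = 10011101
Binary: 10100110.00101111.11100111.10011101


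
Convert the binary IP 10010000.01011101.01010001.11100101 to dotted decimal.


10010000 = 144
01011101 = 93
01010001 = 81
11100101 = 229
IP: 144.93.81.229


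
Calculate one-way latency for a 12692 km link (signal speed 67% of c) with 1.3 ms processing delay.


Speed = 0.67 * 3e5 km/s = 201000 km/s
Propagation delay = 12692 / 201000 = 0.0631 s = 63.1443 ms
Processing delay = 1.3 ms
Total one-way latency = 64.4443 ms


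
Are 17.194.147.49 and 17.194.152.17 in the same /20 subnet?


Mask: 255.255.240.0
17.194.147.49 AND mask = 17.194.144.0
17.194.152.17 AND mask = 17.194.144.0
Yes, same subnet (17.194.144.0)


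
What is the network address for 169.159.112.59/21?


IP:   10101001.10011111.01110000.00111011
Mask: 11111111.11111111.11111000.00000000
AND operation:
Net:  10101001.10011111.01110000.00000000
Network: 169.159.112.0/21


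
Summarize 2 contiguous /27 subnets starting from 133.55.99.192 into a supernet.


Original prefix: /27
Number of subnets: 2 = 2^1
New prefix = 27 - 1 = 26
Supernet: 133.55.99.192/26


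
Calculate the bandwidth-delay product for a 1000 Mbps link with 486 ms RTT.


BDP = bandwidth * RTT
= 1000 Mbps * 486 ms
= 1000 * 1e6 * 486 / 1000 bits
= 486000000 bits
= 60750000 bytes
= 59326.1719 KB
BDP = 486000000 bits (60750000 bytes)


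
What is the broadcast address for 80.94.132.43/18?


Network: 80.94.128.0/18
Host bits = 14
Set all host bits to 1:
Broadcast: 80.94.191.255


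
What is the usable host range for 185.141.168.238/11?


Network: 185.128.0.0
Broadcast: 185.159.255.255
First usable = network + 1
Last usable = broadcast - 1
Range: 185.128.0.1 to 185.159.255.254


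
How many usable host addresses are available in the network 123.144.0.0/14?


Host bits = 32 - 14 = 18
Total addresses = 2^18 = 262144
Usable = total - 2 (network and broadcast)
Usable hosts: 262142


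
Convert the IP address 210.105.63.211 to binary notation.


210 = 11010010
105 = 01101001
63 = 00111111
211 = 11010011
Binary: 11010010.01101001.00111111.11010011


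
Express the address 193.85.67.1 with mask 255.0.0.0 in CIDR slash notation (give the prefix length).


Binary: 11111111.00000000.00000000.00000000
Count leading 1s
Prefix: /8


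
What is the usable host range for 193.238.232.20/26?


Network: 193.238.232.0
Broadcast: 193.238.232.63
First usable = network + 1
Last usable = broadcast - 1
Range: 193.238.232.1 to 193.238.232.62


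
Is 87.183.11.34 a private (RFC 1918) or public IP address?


RFC 1918 private ranges:
  10.0.0.0/8 (10.0.0.0 - 10.255.255.255)
  172.16.0.0/12 (172.16.0.0 - 172.31.255.255)
  192.168.0.0/16 (192.168.0.0 - 192.168.255.255)
Public (not in any RFC 1918 range)


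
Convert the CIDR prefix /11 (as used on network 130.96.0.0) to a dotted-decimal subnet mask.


/11 means 11 network bits, 21 host bits
Binary: 11111111111000000000000000000000
Mask: 255.224.0.0


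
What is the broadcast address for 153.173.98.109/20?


Network: 153.173.96.0/20
Host bits = 12
Set all host bits to 1:
Broadcast: 153.173.111.255


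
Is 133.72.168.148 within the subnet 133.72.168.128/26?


Subnet network: 133.72.168.128
Test IP AND mask: 133.72.168.128
Yes, 133.72.168.148 is in 133.72.168.128/26


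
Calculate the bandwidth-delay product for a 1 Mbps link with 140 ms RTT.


BDP = bandwidth * RTT
= 1 Mbps * 140 ms
= 1 * 1e6 * 140 / 1000 bits
= 140000 bits
= 17500 bytes
= 17.0898 KB
BDP = 140000 bits (17500 bytes)


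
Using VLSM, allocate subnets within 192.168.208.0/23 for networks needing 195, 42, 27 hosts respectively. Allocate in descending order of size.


195 hosts -> /24 (254 usable): 192.168.208.0/24
42 hosts -> /26 (62 usable): 192.168.209.0/26
27 hosts -> /27 (30 usable): 192.168.209.64/27
Allocation: 192.168.208.0/24 (195 hosts, 254 usable); 192.168.209.0/26 (42 hosts, 62 usable); 192.168.209.64/27 (27 hosts, 30 usable)


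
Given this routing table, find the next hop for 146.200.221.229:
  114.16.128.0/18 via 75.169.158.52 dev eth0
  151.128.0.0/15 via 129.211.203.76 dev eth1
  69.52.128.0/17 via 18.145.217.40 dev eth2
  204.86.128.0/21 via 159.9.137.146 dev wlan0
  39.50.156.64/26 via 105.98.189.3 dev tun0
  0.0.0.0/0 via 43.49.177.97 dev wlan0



Longest prefix match for 146.200.221.229:
  /18 114.16.128.0: no
  /15 151.128.0.0: no
  /17 69.52.128.0: no
  /21 204.86.128.0: no
  /26 39.50.156.64: no
  /0 0.0.0.0: MATCH
Selected: next-hop 43.49.177.97 via wlan0 (matched /0)


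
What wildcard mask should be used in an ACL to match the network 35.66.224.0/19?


Subnet mask: 255.255.224.0
Wildcard = 255.255.255.255 - subnet mask
255 - 255 = 0
255 - 255 = 0
255 - 224 = 31
255 - 0 = 255
Wildcard: 0.0.31.255


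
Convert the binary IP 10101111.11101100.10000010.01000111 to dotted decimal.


10101111 = 175
11101100 = 236
10000010 = 130
01000111 = 71
IP: 175.236.130.71


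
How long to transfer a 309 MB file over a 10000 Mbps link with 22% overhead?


Effective throughput = 10000 * (1 - 22/100) = 7800 Mbps
File size in Mb = 309 * 8 = 2472 Mb
Time = 2472 / 7800
Time = 0.3169 seconds


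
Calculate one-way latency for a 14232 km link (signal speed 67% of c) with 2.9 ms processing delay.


Speed = 0.67 * 3e5 km/s = 201000 km/s
Propagation delay = 14232 / 201000 = 0.0708 s = 70.806 ms
Processing delay = 2.9 ms
Total one-way latency = 73.706 ms


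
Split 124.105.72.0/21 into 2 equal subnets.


New prefix = 21 + 1 = 22
Each subnet has 1024 addresses
  124.105.72.0/22
  124.105.76.0/22
Subnets: 124.105.72.0/22, 124.105.76.0/22


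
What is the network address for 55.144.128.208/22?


IP:   00110111.10010000.10000000.11010000
Mask: 11111111.11111111.11111100.00000000
AND operation:
Net:  00110111.10010000.10000000.00000000
Network: 55.144.128.0/22


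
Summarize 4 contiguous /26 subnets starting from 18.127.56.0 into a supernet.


Original prefix: /26
Number of subnets: 4 = 2^2
New prefix = 26 - 2 = 24
Supernet: 18.127.56.0/24


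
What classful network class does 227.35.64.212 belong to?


First octet: 227
Binary: 11100011
1110xxxx -> Class D (224-239)
Class D (multicast), default mask N/A


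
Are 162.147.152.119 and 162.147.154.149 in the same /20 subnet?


Mask: 255.255.240.0
162.147.152.119 AND mask = 162.147.144.0
162.147.154.149 AND mask = 162.147.144.0
Yes, same subnet (162.147.144.0)


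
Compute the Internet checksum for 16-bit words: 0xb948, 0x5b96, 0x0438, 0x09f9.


Sum all words (with carry folding):
+ 0xb948 = 0xb948
+ 0x5b96 = 0x14df
+ 0x0438 = 0x1917
+ 0x09f9 = 0x2310
One's complement: ~0x2310
Checksum = 0xdcef


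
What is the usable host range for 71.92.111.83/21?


Network: 71.92.104.0
Broadcast: 71.92.111.255
First usable = network + 1
Last usable = broadcast - 1
Range: 71.92.104.1 to 71.92.111.254


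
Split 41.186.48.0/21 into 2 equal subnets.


New prefix = 21 + 1 = 22
Each subnet has 1024 addresses
  41.186.48.0/22
  41.186.52.0/22
Subnets: 41.186.48.0/22, 41.186.52.0/22


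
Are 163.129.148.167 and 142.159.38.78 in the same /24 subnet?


Mask: 255.255.255.0
163.129.148.167 AND mask = 163.129.148.0
142.159.38.78 AND mask = 142.159.38.0
No, different subnets (163.129.148.0 vs 142.159.38.0)


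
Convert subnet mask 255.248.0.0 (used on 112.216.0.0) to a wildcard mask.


Subnet mask: 255.248.0.0
Wildcard = 255.255.255.255 - subnet mask
255 - 255 = 0
255 - 248 = 7
255 - 0 = 255
255 - 0 = 255
Wildcard: 0.7.255.255


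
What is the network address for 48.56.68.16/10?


IP:   00110000.00111000.01000100.00010000
Mask: 11111111.11000000.00000000.00000000
AND operation:
Net:  00110000.00000000.00000000.00000000
Network: 48.0.0.0/10


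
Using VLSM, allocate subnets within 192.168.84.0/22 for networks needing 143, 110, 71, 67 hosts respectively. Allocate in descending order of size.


143 hosts -> /24 (254 usable): 192.168.84.0/24
110 hosts -> /25 (126 usable): 192.168.85.0/25
71 hosts -> /25 (126 usable): 192.168.85.128/25
67 hosts -> /25 (126 usable): 192.168.86.0/25
Allocation: 192.168.84.0/24 (143 hosts, 254 usable); 192.168.85.0/25 (110 hosts, 126 usable); 192.168.85.128/25 (71 hosts, 126 usable); 192.168.86.0/25 (67 hosts, 126 usable)


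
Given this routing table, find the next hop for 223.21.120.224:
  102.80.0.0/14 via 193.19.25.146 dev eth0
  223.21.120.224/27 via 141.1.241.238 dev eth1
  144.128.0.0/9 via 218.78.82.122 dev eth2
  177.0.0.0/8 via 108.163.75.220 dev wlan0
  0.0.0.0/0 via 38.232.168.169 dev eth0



Longest prefix match for 223.21.120.224:
  /14 102.80.0.0: no
  /27 223.21.120.224: MATCH
  /9 144.128.0.0: no
  /8 177.0.0.0: no
  /0 0.0.0.0: MATCH
Selected: next-hop 141.1.241.238 via eth1 (matched /27)


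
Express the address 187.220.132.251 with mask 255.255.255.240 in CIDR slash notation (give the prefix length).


Binary: 11111111.11111111.11111111.11110000
Count leading 1s
Prefix: /28


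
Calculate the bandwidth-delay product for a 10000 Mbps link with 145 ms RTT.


BDP = bandwidth * RTT
= 10000 Mbps * 145 ms
= 10000 * 1e6 * 145 / 1000 bits
= 1450000000 bits
= 181250000 bytes
= 177001.9531 KB
BDP = 1450000000 bits (181250000 bytes)


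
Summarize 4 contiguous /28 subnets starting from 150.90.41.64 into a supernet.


Original prefix: /28
Number of subnets: 4 = 2^2
New prefix = 28 - 2 = 26
Supernet: 150.90.41.64/26


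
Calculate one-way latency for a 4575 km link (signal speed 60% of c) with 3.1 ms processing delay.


Speed = 0.6 * 3e5 km/s = 180000 km/s
Propagation delay = 4575 / 180000 = 0.0254 s = 25.4167 ms
Processing delay = 3.1 ms
Total one-way latency = 28.5167 ms


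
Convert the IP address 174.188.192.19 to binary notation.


174 = 10101110
188 = 10111100
192 = 11000000
19 = 00010011
Binary: 10101110.10111100.11000000.00010011


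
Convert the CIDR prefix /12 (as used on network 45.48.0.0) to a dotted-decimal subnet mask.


/12 means 12 network bits, 20 host bits
Binary: 11111111111100000000000000000000
Mask: 255.240.0.0


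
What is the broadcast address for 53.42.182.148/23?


Network: 53.42.182.0/23
Host bits = 9
Set all host bits to 1:
Broadcast: 53.42.183.255


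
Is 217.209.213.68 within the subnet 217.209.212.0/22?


Subnet network: 217.209.212.0
Test IP AND mask: 217.209.212.0
Yes, 217.209.213.68 is in 217.209.212.0/22


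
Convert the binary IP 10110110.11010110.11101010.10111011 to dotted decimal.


10110110 = 182
11010110 = 214
11101010 = 234
10111011 = 187
IP: 182.214.234.187


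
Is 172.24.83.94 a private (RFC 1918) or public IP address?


RFC 1918 private ranges:
  10.0.0.0/8 (10.0.0.0 - 10.255.255.255)
  172.16.0.0/12 (172.16.0.0 - 172.31.255.255)
  192.168.0.0/16 (192.168.0.0 - 192.168.255.255)
Private (in 172.16.0.0/12)


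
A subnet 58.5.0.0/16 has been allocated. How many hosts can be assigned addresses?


Host bits = 32 - 16 = 16
Total addresses = 2^16 = 65536
Usable = total - 2 (network and broadcast)
Usable hosts: 65534


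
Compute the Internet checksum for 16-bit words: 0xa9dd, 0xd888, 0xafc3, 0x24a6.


Sum all words (with carry folding):
+ 0xa9dd = 0xa9dd
+ 0xd888 = 0x8266
+ 0xafc3 = 0x322a
+ 0x24a6 = 0x56d0
One's complement: ~0x56d0
Checksum = 0xa92f


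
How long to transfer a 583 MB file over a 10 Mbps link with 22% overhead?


Effective throughput = 10 * (1 - 22/100) = 7.8 Mbps
File size in Mb = 583 * 8 = 4664 Mb
Time = 4664 / 7.8
Time = 597.9487 seconds


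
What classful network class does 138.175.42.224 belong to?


First octet: 138
Binary: 10001010
10xxxxxx -> Class B (128-191)
Class B, default mask 255.255.0.0 (/16)


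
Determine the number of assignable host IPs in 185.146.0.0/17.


Host bits = 32 - 17 = 15
Total addresses = 2^15 = 32768
Usable = total - 2 (network and broadcast)
Usable hosts: 32766


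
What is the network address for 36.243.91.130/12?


IP:   00100100.11110011.01011011.10000010
Mask: 11111111.11110000.00000000.00000000
AND operation:
Net:  00100100.11110000.00000000.00000000
Network: 36.240.0.0/12


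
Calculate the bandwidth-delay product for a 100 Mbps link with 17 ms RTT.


BDP = bandwidth * RTT
= 100 Mbps * 17 ms
= 100 * 1e6 * 17 / 1000 bits
= 1700000 bits
= 212500 bytes
= 207.5195 KB
BDP = 1700000 bits (212500 bytes)


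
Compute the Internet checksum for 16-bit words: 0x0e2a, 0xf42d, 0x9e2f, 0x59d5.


Sum all words (with carry folding):
+ 0x0e2a = 0x0e2a
+ 0xf42d = 0x0258
+ 0x9e2f = 0xa087
+ 0x59d5 = 0xfa5c
One's complement: ~0xfa5c
Checksum = 0x05a3


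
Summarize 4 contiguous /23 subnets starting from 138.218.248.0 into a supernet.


Original prefix: /23
Number of subnets: 4 = 2^2
New prefix = 23 - 2 = 21
Supernet: 138.218.248.0/21


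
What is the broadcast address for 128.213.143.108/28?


Network: 128.213.143.96/28
Host bits = 4
Set all host bits to 1:
Broadcast: 128.213.143.111


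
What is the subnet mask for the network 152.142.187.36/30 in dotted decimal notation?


/30 means 30 network bits, 2 host bits
Binary: 11111111111111111111111111111100
Mask: 255.255.255.252


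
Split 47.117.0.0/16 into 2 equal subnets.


New prefix = 16 + 1 = 17
Each subnet has 32768 addresses
  47.117.0.0/17
  47.117.128.0/17
Subnets: 47.117.0.0/17, 47.117.128.0/17


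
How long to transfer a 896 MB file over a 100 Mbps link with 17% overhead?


Effective throughput = 100 * (1 - 17/100) = 83 Mbps
File size in Mb = 896 * 8 = 7168 Mb
Time = 7168 / 83
Time = 86.3614 seconds


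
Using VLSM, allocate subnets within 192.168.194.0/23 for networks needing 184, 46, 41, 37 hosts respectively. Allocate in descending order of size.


184 hosts -> /24 (254 usable): 192.168.194.0/24
46 hosts -> /26 (62 usable): 192.168.195.0/26
41 hosts -> /26 (62 usable): 192.168.195.64/26
37 hosts -> /26 (62 usable): 192.168.195.128/26
Allocation: 192.168.194.0/24 (184 hosts, 254 usable); 192.168.195.0/26 (46 hosts, 62 usable); 192.168.195.64/26 (41 hosts, 62 usable); 192.168.195.128/26 (37 hosts, 62 usable)


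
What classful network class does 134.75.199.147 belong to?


First octet: 134
Binary: 10000110
10xxxxxx -> Class B (128-191)
Class B, default mask 255.255.0.0 (/16)


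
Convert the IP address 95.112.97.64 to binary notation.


95 = 01011111
112 = 01110000
97 = 01100001
64 = 01000000
Binary: 01011111.01110000.01100001.01000000


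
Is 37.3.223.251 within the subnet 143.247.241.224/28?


Subnet network: 143.247.241.224
Test IP AND mask: 37.3.223.240
No, 37.3.223.251 is not in 143.247.241.224/28


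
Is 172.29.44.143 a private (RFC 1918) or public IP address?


RFC 1918 private ranges:
  10.0.0.0/8 (10.0.0.0 - 10.255.255.255)
  172.16.0.0/12 (172.16.0.0 - 172.31.255.255)
  192.168.0.0/16 (192.168.0.0 - 192.168.255.255)
Private (in 172.16.0.0/12)


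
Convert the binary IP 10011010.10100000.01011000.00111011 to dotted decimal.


10011010 = 154
10100000 = 160
01011000 = 88
00111011 = 59
IP: 154.160.88.59


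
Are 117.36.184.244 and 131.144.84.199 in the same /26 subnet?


Mask: 255.255.255.192
117.36.184.244 AND mask = 117.36.184.192
131.144.84.199 AND mask = 131.144.84.192
No, different subnets (117.36.184.192 vs 131.144.84.192)


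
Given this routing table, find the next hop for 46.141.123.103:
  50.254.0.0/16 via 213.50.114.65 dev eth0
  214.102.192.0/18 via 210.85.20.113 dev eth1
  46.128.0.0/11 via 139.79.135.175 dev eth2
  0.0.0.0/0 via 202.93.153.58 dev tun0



Longest prefix match for 46.141.123.103:
  /16 50.254.0.0: no
  /18 214.102.192.0: no
  /11 46.128.0.0: MATCH
  /0 0.0.0.0: MATCH
Selected: next-hop 139.79.135.175 via eth2 (matched /11)


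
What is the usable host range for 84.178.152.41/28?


Network: 84.178.152.32
Broadcast: 84.178.152.47
First usable = network + 1
Last usable = broadcast - 1
Range: 84.178.152.33 to 84.178.152.46


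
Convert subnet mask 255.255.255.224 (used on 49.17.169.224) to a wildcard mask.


Subnet mask: 255.255.255.224
Wildcard = 255.255.255.255 - subnet mask
255 - 255 = 0
255 - 255 = 0
255 - 255 = 0
255 - 224 = 31
Wildcard: 0.0.0.31


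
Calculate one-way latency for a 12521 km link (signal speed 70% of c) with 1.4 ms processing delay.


Speed = 0.7 * 3e5 km/s = 210000 km/s
Propagation delay = 12521 / 210000 = 0.0596 s = 59.6238 ms
Processing delay = 1.4 ms
Total one-way latency = 61.0238 ms


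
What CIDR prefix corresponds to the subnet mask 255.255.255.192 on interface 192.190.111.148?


Binary: 11111111.11111111.11111111.11000000
Count leading 1s
Prefix: /26


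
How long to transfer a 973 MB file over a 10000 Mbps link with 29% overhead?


Effective throughput = 10000 * (1 - 29/100) = 7100 Mbps
File size in Mb = 973 * 8 = 7784 Mb
Time = 7784 / 7100
Time = 1.0963 seconds


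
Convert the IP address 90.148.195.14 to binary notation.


90 = 01011010
148 = 10010100
195 = 11000011
14 = 00001110
Binary: 01011010.10010100.11000011.00001110


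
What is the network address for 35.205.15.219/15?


IP:   00100011.11001101.00001111.11011011
Mask: 11111111.11111110.00000000.00000000
AND operation:
Net:  00100011.11001100.00000000.00000000
Network: 35.204.0.0/15


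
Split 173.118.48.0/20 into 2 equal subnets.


New prefix = 20 + 1 = 21
Each subnet has 2048 addresses
  173.118.48.0/21
  173.118.56.0/21
Subnets: 173.118.48.0/21, 173.118.56.0/21


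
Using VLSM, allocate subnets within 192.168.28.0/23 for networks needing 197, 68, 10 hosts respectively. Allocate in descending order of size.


197 hosts -> /24 (254 usable): 192.168.28.0/24
68 hosts -> /25 (126 usable): 192.168.29.0/25
10 hosts -> /28 (14 usable): 192.168.29.128/28
Allocation: 192.168.28.0/24 (197 hosts, 254 usable); 192.168.29.0/25 (68 hosts, 126 usable); 192.168.29.128/28 (10 hosts, 14 usable)


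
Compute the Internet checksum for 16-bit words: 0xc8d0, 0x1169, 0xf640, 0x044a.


Sum all words (with carry folding):
+ 0xc8d0 = 0xc8d0
+ 0x1169 = 0xda39
+ 0xf640 = 0xd07a
+ 0x044a = 0xd4c4
One's complement: ~0xd4c4
Checksum = 0x2b3b


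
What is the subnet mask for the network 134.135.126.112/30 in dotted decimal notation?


/30 means 30 network bits, 2 host bits
Binary: 11111111111111111111111111111100
Mask: 255.255.255.252


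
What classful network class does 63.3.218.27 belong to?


First octet: 63
Binary: 00111111
0xxxxxxx -> Class A (1-126)
Class A, default mask 255.0.0.0 (/8)


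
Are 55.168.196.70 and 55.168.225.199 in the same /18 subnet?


Mask: 255.255.192.0
55.168.196.70 AND mask = 55.168.192.0
55.168.225.199 AND mask = 55.168.192.0
Yes, same subnet (55.168.192.0)


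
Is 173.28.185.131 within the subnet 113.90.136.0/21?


Subnet network: 113.90.136.0
Test IP AND mask: 173.28.184.0
No, 173.28.185.131 is not in 113.90.136.0/21


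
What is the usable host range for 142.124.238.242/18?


Network: 142.124.192.0
Broadcast: 142.124.255.255
First usable = network + 1
Last usable = broadcast - 1
Range: 142.124.192.1 to 142.124.255.254


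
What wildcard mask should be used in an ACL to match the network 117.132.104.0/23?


Subnet mask: 255.255.254.0
Wildcard = 255.255.255.255 - subnet mask
255 - 255 = 0
255 - 255 = 0
255 - 254 = 1
255 - 0 = 255
Wildcard: 0.0.1.255


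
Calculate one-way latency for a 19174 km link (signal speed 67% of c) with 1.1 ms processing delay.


Speed = 0.67 * 3e5 km/s = 201000 km/s
Propagation delay = 19174 / 201000 = 0.0954 s = 95.393 ms
Processing delay = 1.1 ms
Total one-way latency = 96.493 ms


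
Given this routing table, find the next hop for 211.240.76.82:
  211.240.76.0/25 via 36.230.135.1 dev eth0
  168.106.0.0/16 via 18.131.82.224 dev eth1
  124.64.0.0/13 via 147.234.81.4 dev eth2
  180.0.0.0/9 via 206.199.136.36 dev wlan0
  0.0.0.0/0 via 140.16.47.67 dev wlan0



Longest prefix match for 211.240.76.82:
  /25 211.240.76.0: MATCH
  /16 168.106.0.0: no
  /13 124.64.0.0: no
  /9 180.0.0.0: no
  /0 0.0.0.0: MATCH
Selected: next-hop 36.230.135.1 via eth0 (matched /25)


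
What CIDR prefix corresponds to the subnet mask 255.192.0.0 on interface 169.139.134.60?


Binary: 11111111.11000000.00000000.00000000
Count leading 1s
Prefix: /10


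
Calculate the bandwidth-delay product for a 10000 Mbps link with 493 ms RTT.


BDP = bandwidth * RTT
= 10000 Mbps * 493 ms
= 10000 * 1e6 * 493 / 1000 bits
= 4930000000 bits
= 616250000 bytes
= 601806.6406 KB
BDP = 4930000000 bits (616250000 bytes)


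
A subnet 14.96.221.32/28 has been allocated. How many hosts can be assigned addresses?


Host bits = 32 - 28 = 4
Total addresses = 2^4 = 16
Usable = total - 2 (network and broadcast)
Usable hosts: 14


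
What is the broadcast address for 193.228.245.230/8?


Network: 193.0.0.0/8
Host bits = 24
Set all host bits to 1:
Broadcast: 193.255.255.255


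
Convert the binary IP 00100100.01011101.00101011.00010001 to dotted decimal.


00100100 = 36
01011101 = 93
00101011 = 43
00010001 = 17
IP: 36.93.43.17


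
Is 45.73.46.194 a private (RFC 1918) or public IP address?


RFC 1918 private ranges:
  10.0.0.0/8 (10.0.0.0 - 10.255.255.255)
  172.16.0.0/12 (172.16.0.0 - 172.31.255.255)
  192.168.0.0/16 (192.168.0.0 - 192.168.255.255)
Public (not in any RFC 1918 range)


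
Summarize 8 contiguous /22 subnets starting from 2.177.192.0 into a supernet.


Original prefix: /22
Number of subnets: 8 = 2^3
New prefix = 22 - 3 = 19
Supernet: 2.177.192.0/19


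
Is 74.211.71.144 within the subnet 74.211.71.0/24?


Subnet network: 74.211.71.0
Test IP AND mask: 74.211.71.0
Yes, 74.211.71.144 is in 74.211.71.0/24


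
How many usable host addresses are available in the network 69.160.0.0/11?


Host bits = 32 - 11 = 21
Total addresses = 2^21 = 2097152
Usable = total - 2 (network and broadcast)
Usable hosts: 2097150


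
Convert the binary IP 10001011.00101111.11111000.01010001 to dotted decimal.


10001011 = 139
00101111 = 47
11111000 = 248
01010001 = 81
IP: 139.47.248.81


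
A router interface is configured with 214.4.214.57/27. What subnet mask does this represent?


/27 means 27 network bits, 5 host bits
Binary: 11111111111111111111111111100000
Mask: 255.255.255.224


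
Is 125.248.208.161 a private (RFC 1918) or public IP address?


RFC 1918 private ranges:
  10.0.0.0/8 (10.0.0.0 - 10.255.255.255)
  172.16.0.0/12 (172.16.0.0 - 172.31.255.255)
  192.168.0.0/16 (192.168.0.0 - 192.168.255.255)
Public (not in any RFC 1918 range)


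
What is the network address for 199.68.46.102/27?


IP:   11000111.01000100.00101110.01100110
Mask: 11111111.11111111.11111111.11100000
AND operation:
Net:  11000111.01000100.00101110.01100000
Network: 199.68.46.96/27


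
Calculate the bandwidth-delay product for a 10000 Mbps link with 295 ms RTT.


BDP = bandwidth * RTT
= 10000 Mbps * 295 ms
= 10000 * 1e6 * 295 / 1000 bits
= 2950000000 bits
= 368750000 bytes
= 360107.4219 KB
BDP = 2950000000 bits (368750000 bytes)


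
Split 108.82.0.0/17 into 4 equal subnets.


New prefix = 17 + 2 = 19
Each subnet has 8192 addresses
  108.82.0.0/19
  108.82.32.0/19
  108.82.64.0/19
  108.82.96.0/19
Subnets: 108.82.0.0/19, 108.82.32.0/19, 108.82.64.0/19, 108.82.96.0/19


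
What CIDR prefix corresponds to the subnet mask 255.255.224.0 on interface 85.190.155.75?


Binary: 11111111.11111111.11100000.00000000
Count leading 1s
Prefix: /19


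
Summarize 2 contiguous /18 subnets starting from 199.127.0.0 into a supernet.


Original prefix: /18
Number of subnets: 2 = 2^1
New prefix = 18 - 1 = 17
Supernet: 199.127.0.0/17


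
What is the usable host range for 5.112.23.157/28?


Network: 5.112.23.144
Broadcast: 5.112.23.159
First usable = network + 1
Last usable = broadcast - 1
Range: 5.112.23.145 to 5.112.23.158


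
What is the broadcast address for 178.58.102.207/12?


Network: 178.48.0.0/12
Host bits = 20
Set all host bits to 1:
Broadcast: 178.63.255.255


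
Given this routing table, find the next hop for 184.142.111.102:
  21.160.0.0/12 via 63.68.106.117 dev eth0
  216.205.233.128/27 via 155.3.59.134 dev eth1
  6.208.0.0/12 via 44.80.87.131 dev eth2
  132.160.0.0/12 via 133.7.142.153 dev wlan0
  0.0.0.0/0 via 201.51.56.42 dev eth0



Longest prefix match for 184.142.111.102:
  /12 21.160.0.0: no
  /27 216.205.233.128: no
  /12 6.208.0.0: no
  /12 132.160.0.0: no
  /0 0.0.0.0: MATCH
Selected: next-hop 201.51.56.42 via eth0 (matched /0)


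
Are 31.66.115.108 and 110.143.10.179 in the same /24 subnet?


Mask: 255.255.255.0
31.66.115.108 AND mask = 31.66.115.0
110.143.10.179 AND mask = 110.143.10.0
No, different subnets (31.66.115.0 vs 110.143.10.0)


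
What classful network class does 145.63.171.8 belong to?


First octet: 145
Binary: 10010001
10xxxxxx -> Class B (128-191)
Class B, default mask 255.255.0.0 (/16)


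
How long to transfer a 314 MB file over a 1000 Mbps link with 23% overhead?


Effective throughput = 1000 * (1 - 23/100) = 770 Mbps
File size in Mb = 314 * 8 = 2512 Mb
Time = 2512 / 770
Time = 3.2623 seconds


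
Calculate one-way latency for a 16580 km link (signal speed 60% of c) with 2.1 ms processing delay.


Speed = 0.6 * 3e5 km/s = 180000 km/s
Propagation delay = 16580 / 180000 = 0.0921 s = 92.1111 ms
Processing delay = 2.1 ms
Total one-way latency = 94.2111 ms


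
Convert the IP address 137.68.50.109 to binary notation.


137 = 10001001
68 = 01000100
50 = 00110010
109 = 01101101
Binary: 10001001.01000100.00110010.01101101


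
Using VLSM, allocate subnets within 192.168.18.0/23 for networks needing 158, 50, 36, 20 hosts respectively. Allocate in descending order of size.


158 hosts -> /24 (254 usable): 192.168.18.0/24
50 hosts -> /26 (62 usable): 192.168.19.0/26
36 hosts -> /26 (62 usable): 192.168.19.64/26
20 hosts -> /27 (30 usable): 192.168.19.128/27
Allocation: 192.168.18.0/24 (158 hosts, 254 usable); 192.168.19.0/26 (50 hosts, 62 usable); 192.168.19.64/26 (36 hosts, 62 usable); 192.168.19.128/27 (20 hosts, 30 usable)


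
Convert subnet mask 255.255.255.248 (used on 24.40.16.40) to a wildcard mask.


Subnet mask: 255.255.255.248
Wildcard = 255.255.255.255 - subnet mask
255 - 255 = 0
255 - 255 = 0
255 - 255 = 0
255 - 248 = 7
Wildcard: 0.0.0.7


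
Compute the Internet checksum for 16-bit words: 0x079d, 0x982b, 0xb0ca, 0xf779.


Sum all words (with carry folding):
+ 0x079d = 0x079d
+ 0x982b = 0x9fc8
+ 0xb0ca = 0x5093
+ 0xf779 = 0x480d
One's complement: ~0x480d
Checksum = 0xb7f2


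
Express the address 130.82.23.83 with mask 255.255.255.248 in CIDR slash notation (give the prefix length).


Binary: 11111111.11111111.11111111.11111000
Count leading 1s
Prefix: /29


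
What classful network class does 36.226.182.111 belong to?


First octet: 36
Binary: 00100100
0xxxxxxx -> Class A (1-126)
Class A, default mask 255.0.0.0 (/8)


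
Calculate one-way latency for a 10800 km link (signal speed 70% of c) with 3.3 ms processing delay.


Speed = 0.7 * 3e5 km/s = 210000 km/s
Propagation delay = 10800 / 210000 = 0.0514 s = 51.4286 ms
Processing delay = 3.3 ms
Total one-way latency = 54.7286 ms


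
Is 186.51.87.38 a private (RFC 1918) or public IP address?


RFC 1918 private ranges:
  10.0.0.0/8 (10.0.0.0 - 10.255.255.255)
  172.16.0.0/12 (172.16.0.0 - 172.31.255.255)
  192.168.0.0/16 (192.168.0.0 - 192.168.255.255)
Public (not in any RFC 1918 range)


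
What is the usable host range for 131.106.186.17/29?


Network: 131.106.186.16
Broadcast: 131.106.186.23
First usable = network + 1
Last usable = broadcast - 1
Range: 131.106.186.17 to 131.106.186.22


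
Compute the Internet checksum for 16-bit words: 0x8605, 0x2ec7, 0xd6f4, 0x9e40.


Sum all words (with carry folding):
+ 0x8605 = 0x8605
+ 0x2ec7 = 0xb4cc
+ 0xd6f4 = 0x8bc1
+ 0x9e40 = 0x2a02
One's complement: ~0x2a02
Checksum = 0xd5fd


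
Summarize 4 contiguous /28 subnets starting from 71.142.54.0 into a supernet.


Original prefix: /28
Number of subnets: 4 = 2^2
New prefix = 28 - 2 = 26
Supernet: 71.142.54.0/26


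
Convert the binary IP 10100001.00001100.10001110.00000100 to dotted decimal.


10100001 = 161
00001100 = 12
10001110 = 142
00000100 = 4
IP: 161.12.142.4


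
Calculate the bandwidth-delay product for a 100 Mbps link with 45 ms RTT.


BDP = bandwidth * RTT
= 100 Mbps * 45 ms
= 100 * 1e6 * 45 / 1000 bits
= 4500000 bits
= 562500 bytes
= 549.3164 KB
BDP = 4500000 bits (562500 bytes)


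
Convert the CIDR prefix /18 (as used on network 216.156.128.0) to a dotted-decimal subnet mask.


/18 means 18 network bits, 14 host bits
Binary: 11111111111111111100000000000000
Mask: 255.255.192.0


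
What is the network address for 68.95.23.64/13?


IP:   01000100.01011111.00010111.01000000
Mask: 11111111.11111000.00000000.00000000
AND operation:
Net:  01000100.01011000.00000000.00000000
Network: 68.88.0.0/13


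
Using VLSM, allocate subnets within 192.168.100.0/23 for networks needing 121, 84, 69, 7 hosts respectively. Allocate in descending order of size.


121 hosts -> /25 (126 usable): 192.168.100.0/25
84 hosts -> /25 (126 usable): 192.168.100.128/25
69 hosts -> /25 (126 usable): 192.168.101.0/25
7 hosts -> /28 (14 usable): 192.168.101.128/28
Allocation: 192.168.100.0/25 (121 hosts, 126 usable); 192.168.100.128/25 (84 hosts, 126 usable); 192.168.101.0/25 (69 hosts, 126 usable); 192.168.101.128/28 (7 hosts, 14 usable)


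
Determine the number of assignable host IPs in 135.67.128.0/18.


Host bits = 32 - 18 = 14
Total addresses = 2^14 = 16384
Usable = total - 2 (network and broadcast)
Usable hosts: 16382


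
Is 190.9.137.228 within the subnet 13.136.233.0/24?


Subnet network: 13.136.233.0
Test IP AND mask: 190.9.137.0
No, 190.9.137.228 is not in 13.136.233.0/24


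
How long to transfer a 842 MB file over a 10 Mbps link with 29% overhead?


Effective throughput = 10 * (1 - 29/100) = 7.1 Mbps
File size in Mb = 842 * 8 = 6736 Mb
Time = 6736 / 7.1
Time = 948.7324 seconds


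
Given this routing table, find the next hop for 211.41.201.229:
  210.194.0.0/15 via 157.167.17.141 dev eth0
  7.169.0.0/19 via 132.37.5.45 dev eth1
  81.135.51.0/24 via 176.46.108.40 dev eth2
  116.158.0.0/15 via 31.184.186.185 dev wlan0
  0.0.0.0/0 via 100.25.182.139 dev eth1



Longest prefix match for 211.41.201.229:
  /15 210.194.0.0: no
  /19 7.169.0.0: no
  /24 81.135.51.0: no
  /15 116.158.0.0: no
  /0 0.0.0.0: MATCH
Selected: next-hop 100.25.182.139 via eth1 (matched /0)


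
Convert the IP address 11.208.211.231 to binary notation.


11 = 00001011
208 = 11010000
211 = 11010011
231 = 11100111
Binary: 00001011.11010000.11010011.11100111


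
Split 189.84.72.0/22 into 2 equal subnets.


New prefix = 22 + 1 = 23
Each subnet has 512 addresses
  189.84.72.0/23
  189.84.74.0/23
Subnets: 189.84.72.0/23, 189.84.74.0/23


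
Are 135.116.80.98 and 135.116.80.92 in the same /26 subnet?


Mask: 255.255.255.192
135.116.80.98 AND mask = 135.116.80.64
135.116.80.92 AND mask = 135.116.80.64
Yes, same subnet (135.116.80.64)


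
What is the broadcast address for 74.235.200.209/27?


Network: 74.235.200.192/27
Host bits = 5
Set all host bits to 1:
Broadcast: 74.235.200.223


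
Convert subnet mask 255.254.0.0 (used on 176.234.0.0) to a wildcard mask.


Subnet mask: 255.254.0.0
Wildcard = 255.255.255.255 - subnet mask
255 - 255 = 0
255 - 254 = 1
255 - 0 = 255
255 - 0 = 255
Wildcard: 0.1.255.255


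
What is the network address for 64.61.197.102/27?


IP:   01000000.00111101.11000101.01100110
Mask: 11111111.11111111.11111111.11100000
AND operation:
Net:  01000000.00111101.11000101.01100000
Network: 64.61.197.96/27


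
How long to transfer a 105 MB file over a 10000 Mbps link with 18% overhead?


Effective throughput = 10000 * (1 - 18/100) = 8200 Mbps
File size in Mb = 105 * 8 = 840 Mb
Time = 840 / 8200
Time = 0.1024 seconds
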